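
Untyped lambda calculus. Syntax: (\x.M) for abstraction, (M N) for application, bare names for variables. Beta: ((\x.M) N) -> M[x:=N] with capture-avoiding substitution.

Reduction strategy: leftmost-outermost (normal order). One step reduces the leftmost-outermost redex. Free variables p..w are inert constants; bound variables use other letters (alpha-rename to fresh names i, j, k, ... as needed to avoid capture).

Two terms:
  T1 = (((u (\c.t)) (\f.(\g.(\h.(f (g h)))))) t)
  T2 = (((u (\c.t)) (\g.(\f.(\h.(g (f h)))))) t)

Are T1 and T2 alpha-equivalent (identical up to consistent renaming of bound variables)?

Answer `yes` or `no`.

Term 1: (((u (\c.t)) (\f.(\g.(\h.(f (g h)))))) t)
Term 2: (((u (\c.t)) (\g.(\f.(\h.(g (f h)))))) t)
Alpha-equivalence: compare structure up to binder renaming.
Result: True

Answer: yes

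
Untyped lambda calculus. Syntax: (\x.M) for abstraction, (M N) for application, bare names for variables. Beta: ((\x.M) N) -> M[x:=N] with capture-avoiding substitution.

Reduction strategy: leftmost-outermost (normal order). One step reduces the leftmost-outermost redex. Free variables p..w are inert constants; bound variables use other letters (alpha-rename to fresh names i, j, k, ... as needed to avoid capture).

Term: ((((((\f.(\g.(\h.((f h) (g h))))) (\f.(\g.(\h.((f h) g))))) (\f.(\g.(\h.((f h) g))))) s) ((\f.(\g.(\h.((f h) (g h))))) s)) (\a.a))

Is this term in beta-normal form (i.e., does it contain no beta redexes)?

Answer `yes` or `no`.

Answer: no

Derivation:
Term: ((((((\f.(\g.(\h.((f h) (g h))))) (\f.(\g.(\h.((f h) g))))) (\f.(\g.(\h.((f h) g))))) s) ((\f.(\g.(\h.((f h) (g h))))) s)) (\a.a))
Found 2 beta redex(es).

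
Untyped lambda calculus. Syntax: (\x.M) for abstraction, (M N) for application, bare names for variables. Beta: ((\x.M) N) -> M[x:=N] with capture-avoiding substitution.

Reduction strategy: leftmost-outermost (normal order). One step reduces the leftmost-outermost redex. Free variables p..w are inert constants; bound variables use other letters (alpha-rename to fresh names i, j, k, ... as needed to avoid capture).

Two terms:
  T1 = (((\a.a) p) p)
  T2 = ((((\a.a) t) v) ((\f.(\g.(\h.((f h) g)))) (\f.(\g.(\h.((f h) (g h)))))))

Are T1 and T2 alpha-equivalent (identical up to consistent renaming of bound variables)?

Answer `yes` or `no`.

Term 1: (((\a.a) p) p)
Term 2: ((((\a.a) t) v) ((\f.(\g.(\h.((f h) g)))) (\f.(\g.(\h.((f h) (g h)))))))
Alpha-equivalence: compare structure up to binder renaming.
Result: False

Answer: no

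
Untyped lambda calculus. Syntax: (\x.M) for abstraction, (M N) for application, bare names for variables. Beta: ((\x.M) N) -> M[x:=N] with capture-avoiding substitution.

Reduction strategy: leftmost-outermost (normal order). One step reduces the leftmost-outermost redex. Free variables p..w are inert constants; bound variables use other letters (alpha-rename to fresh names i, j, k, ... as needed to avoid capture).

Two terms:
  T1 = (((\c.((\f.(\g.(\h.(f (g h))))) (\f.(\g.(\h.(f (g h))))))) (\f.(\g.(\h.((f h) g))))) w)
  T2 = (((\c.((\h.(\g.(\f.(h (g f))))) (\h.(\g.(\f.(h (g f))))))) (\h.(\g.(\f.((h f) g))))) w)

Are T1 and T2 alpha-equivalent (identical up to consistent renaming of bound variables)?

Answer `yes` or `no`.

Term 1: (((\c.((\f.(\g.(\h.(f (g h))))) (\f.(\g.(\h.(f (g h))))))) (\f.(\g.(\h.((f h) g))))) w)
Term 2: (((\c.((\h.(\g.(\f.(h (g f))))) (\h.(\g.(\f.(h (g f))))))) (\h.(\g.(\f.((h f) g))))) w)
Alpha-equivalence: compare structure up to binder renaming.
Result: True

Answer: yes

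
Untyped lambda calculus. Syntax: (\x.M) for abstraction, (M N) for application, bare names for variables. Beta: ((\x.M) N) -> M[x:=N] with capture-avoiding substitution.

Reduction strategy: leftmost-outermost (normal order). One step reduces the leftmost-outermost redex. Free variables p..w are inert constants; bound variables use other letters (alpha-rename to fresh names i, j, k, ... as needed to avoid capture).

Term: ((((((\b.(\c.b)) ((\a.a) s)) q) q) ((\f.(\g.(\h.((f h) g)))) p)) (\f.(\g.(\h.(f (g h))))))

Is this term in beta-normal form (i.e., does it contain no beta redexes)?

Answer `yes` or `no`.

Term: ((((((\b.(\c.b)) ((\a.a) s)) q) q) ((\f.(\g.(\h.((f h) g)))) p)) (\f.(\g.(\h.(f (g h))))))
Found 3 beta redex(es).

Answer: no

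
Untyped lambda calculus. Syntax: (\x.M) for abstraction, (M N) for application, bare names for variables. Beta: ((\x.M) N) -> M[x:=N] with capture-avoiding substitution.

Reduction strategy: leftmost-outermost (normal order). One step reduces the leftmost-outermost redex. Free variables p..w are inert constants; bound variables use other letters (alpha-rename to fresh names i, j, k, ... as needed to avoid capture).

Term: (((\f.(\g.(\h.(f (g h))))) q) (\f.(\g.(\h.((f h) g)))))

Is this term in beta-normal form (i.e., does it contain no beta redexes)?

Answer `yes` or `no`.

Answer: no

Derivation:
Term: (((\f.(\g.(\h.(f (g h))))) q) (\f.(\g.(\h.((f h) g)))))
Found 1 beta redex(es).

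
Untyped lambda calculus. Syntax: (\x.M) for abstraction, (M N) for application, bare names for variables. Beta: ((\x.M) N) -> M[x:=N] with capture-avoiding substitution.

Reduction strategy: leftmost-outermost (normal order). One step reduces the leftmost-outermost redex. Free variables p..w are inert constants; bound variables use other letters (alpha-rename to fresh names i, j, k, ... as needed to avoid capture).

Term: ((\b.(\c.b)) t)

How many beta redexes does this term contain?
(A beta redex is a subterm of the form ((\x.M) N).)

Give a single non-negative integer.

Answer: 1

Derivation:
Term: ((\b.(\c.b)) t)
  Redex: ((\b.(\c.b)) t)
Total redexes: 1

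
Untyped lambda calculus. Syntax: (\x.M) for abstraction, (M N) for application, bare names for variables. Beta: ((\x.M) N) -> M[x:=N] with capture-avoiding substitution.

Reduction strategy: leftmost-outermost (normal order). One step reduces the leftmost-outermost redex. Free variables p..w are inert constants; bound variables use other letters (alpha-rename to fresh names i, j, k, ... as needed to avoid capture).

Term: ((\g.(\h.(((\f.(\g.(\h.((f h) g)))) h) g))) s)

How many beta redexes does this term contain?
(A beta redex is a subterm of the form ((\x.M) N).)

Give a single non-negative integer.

Answer: 2

Derivation:
Term: ((\g.(\h.(((\f.(\g.(\h.((f h) g)))) h) g))) s)
  Redex: ((\g.(\h.(((\f.(\g.(\h.((f h) g)))) h) g))) s)
  Redex: ((\f.(\g.(\h.((f h) g)))) h)
Total redexes: 2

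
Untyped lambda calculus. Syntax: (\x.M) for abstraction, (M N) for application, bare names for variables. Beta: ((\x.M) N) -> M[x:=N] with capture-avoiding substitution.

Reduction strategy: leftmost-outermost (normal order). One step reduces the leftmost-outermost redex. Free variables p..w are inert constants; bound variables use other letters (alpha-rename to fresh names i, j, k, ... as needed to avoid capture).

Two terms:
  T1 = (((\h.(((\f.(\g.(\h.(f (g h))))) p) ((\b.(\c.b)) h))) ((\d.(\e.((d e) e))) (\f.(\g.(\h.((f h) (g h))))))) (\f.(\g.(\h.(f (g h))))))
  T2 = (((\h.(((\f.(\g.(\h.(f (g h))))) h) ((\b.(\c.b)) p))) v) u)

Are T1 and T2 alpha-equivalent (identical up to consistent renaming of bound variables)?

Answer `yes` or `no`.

Answer: no

Derivation:
Term 1: (((\h.(((\f.(\g.(\h.(f (g h))))) p) ((\b.(\c.b)) h))) ((\d.(\e.((d e) e))) (\f.(\g.(\h.((f h) (g h))))))) (\f.(\g.(\h.(f (g h))))))
Term 2: (((\h.(((\f.(\g.(\h.(f (g h))))) h) ((\b.(\c.b)) p))) v) u)
Alpha-equivalence: compare structure up to binder renaming.
Result: False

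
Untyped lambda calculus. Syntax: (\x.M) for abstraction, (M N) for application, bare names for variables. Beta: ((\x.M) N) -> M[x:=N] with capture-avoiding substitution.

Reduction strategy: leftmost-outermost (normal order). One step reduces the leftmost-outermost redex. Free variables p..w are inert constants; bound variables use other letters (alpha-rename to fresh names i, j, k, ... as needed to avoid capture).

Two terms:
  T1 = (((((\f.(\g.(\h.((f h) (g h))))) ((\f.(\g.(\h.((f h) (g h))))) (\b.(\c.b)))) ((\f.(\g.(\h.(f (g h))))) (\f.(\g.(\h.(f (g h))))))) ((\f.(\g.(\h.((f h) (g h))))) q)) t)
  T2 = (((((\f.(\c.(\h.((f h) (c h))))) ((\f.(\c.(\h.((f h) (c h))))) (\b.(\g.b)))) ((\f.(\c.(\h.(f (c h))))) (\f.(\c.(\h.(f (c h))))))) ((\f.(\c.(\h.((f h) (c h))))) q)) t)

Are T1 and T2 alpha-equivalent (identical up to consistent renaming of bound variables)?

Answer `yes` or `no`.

Term 1: (((((\f.(\g.(\h.((f h) (g h))))) ((\f.(\g.(\h.((f h) (g h))))) (\b.(\c.b)))) ((\f.(\g.(\h.(f (g h))))) (\f.(\g.(\h.(f (g h))))))) ((\f.(\g.(\h.((f h) (g h))))) q)) t)
Term 2: (((((\f.(\c.(\h.((f h) (c h))))) ((\f.(\c.(\h.((f h) (c h))))) (\b.(\g.b)))) ((\f.(\c.(\h.(f (c h))))) (\f.(\c.(\h.(f (c h))))))) ((\f.(\c.(\h.((f h) (c h))))) q)) t)
Alpha-equivalence: compare structure up to binder renaming.
Result: True

Answer: yes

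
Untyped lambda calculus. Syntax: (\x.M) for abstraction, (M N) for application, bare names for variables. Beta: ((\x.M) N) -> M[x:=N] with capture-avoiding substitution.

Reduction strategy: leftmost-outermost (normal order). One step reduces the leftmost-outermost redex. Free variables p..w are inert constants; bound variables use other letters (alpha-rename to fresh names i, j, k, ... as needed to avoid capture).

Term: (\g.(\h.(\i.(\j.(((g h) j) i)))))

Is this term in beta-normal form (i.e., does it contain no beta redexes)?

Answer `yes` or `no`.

Term: (\g.(\h.(\i.(\j.(((g h) j) i)))))
No beta redexes found.

Answer: yes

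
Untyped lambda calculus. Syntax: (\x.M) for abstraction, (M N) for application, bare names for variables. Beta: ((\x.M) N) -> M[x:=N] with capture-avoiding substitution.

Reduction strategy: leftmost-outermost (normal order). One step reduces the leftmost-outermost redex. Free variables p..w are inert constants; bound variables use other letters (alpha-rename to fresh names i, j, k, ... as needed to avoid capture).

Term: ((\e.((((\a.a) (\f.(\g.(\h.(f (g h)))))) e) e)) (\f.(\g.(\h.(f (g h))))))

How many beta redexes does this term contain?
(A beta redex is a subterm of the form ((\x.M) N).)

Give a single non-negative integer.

Answer: 2

Derivation:
Term: ((\e.((((\a.a) (\f.(\g.(\h.(f (g h)))))) e) e)) (\f.(\g.(\h.(f (g h))))))
  Redex: ((\e.((((\a.a) (\f.(\g.(\h.(f (g h)))))) e) e)) (\f.(\g.(\h.(f (g h))))))
  Redex: ((\a.a) (\f.(\g.(\h.(f (g h))))))
Total redexes: 2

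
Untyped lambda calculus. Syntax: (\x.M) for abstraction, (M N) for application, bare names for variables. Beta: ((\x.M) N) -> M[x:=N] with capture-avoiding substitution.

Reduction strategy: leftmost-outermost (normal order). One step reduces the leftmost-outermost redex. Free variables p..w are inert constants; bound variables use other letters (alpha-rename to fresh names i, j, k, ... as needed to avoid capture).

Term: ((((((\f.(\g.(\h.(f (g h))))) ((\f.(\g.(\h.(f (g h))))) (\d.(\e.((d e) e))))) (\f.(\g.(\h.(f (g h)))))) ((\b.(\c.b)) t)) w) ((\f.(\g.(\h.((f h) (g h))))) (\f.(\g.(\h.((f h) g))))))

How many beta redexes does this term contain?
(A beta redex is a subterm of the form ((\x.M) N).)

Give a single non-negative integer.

Answer: 4

Derivation:
Term: ((((((\f.(\g.(\h.(f (g h))))) ((\f.(\g.(\h.(f (g h))))) (\d.(\e.((d e) e))))) (\f.(\g.(\h.(f (g h)))))) ((\b.(\c.b)) t)) w) ((\f.(\g.(\h.((f h) (g h))))) (\f.(\g.(\h.((f h) g))))))
  Redex: ((\f.(\g.(\h.(f (g h))))) ((\f.(\g.(\h.(f (g h))))) (\d.(\e.((d e) e)))))
  Redex: ((\f.(\g.(\h.(f (g h))))) (\d.(\e.((d e) e))))
  Redex: ((\b.(\c.b)) t)
  Redex: ((\f.(\g.(\h.((f h) (g h))))) (\f.(\g.(\h.((f h) g)))))
Total redexes: 4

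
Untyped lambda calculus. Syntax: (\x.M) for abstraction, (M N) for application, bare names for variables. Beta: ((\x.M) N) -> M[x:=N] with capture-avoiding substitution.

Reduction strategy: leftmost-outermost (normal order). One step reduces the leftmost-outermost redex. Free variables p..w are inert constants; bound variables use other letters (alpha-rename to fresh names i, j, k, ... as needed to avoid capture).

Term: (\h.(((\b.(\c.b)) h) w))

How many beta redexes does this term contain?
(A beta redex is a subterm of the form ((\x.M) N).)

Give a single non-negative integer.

Term: (\h.(((\b.(\c.b)) h) w))
  Redex: ((\b.(\c.b)) h)
Total redexes: 1

Answer: 1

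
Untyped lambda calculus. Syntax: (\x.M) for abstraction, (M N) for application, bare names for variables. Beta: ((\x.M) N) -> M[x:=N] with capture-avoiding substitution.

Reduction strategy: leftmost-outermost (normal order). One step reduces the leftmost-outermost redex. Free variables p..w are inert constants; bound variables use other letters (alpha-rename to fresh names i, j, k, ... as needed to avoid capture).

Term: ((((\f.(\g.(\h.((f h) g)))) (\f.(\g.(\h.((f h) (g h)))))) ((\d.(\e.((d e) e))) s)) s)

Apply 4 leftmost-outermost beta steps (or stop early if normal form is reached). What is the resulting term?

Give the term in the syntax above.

Step 0: ((((\f.(\g.(\h.((f h) g)))) (\f.(\g.(\h.((f h) (g h)))))) ((\d.(\e.((d e) e))) s)) s)
Step 1: (((\g.(\h.(((\f.(\g.(\h.((f h) (g h))))) h) g))) ((\d.(\e.((d e) e))) s)) s)
Step 2: ((\h.(((\f.(\g.(\h.((f h) (g h))))) h) ((\d.(\e.((d e) e))) s))) s)
Step 3: (((\f.(\g.(\h.((f h) (g h))))) s) ((\d.(\e.((d e) e))) s))
Step 4: ((\g.(\h.((s h) (g h)))) ((\d.(\e.((d e) e))) s))

Answer: ((\g.(\h.((s h) (g h)))) ((\d.(\e.((d e) e))) s))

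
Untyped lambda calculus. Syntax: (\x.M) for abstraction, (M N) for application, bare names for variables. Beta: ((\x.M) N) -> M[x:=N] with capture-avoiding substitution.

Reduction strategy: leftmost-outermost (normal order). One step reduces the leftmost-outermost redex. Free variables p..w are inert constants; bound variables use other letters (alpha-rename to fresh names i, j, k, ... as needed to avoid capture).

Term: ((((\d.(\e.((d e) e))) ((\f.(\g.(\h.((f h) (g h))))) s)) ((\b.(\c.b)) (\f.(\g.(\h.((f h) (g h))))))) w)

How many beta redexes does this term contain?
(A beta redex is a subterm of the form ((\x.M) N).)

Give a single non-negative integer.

Term: ((((\d.(\e.((d e) e))) ((\f.(\g.(\h.((f h) (g h))))) s)) ((\b.(\c.b)) (\f.(\g.(\h.((f h) (g h))))))) w)
  Redex: ((\d.(\e.((d e) e))) ((\f.(\g.(\h.((f h) (g h))))) s))
  Redex: ((\f.(\g.(\h.((f h) (g h))))) s)
  Redex: ((\b.(\c.b)) (\f.(\g.(\h.((f h) (g h))))))
Total redexes: 3

Answer: 3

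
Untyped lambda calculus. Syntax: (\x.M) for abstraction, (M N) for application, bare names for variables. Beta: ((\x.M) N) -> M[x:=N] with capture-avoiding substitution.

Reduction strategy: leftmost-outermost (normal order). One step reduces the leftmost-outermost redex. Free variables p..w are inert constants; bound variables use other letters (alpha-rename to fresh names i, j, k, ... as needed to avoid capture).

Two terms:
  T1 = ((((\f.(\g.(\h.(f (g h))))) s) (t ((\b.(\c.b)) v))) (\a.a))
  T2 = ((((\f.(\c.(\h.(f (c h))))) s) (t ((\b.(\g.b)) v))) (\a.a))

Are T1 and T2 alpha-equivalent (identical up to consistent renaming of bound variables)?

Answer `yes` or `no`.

Term 1: ((((\f.(\g.(\h.(f (g h))))) s) (t ((\b.(\c.b)) v))) (\a.a))
Term 2: ((((\f.(\c.(\h.(f (c h))))) s) (t ((\b.(\g.b)) v))) (\a.a))
Alpha-equivalence: compare structure up to binder renaming.
Result: True

Answer: yes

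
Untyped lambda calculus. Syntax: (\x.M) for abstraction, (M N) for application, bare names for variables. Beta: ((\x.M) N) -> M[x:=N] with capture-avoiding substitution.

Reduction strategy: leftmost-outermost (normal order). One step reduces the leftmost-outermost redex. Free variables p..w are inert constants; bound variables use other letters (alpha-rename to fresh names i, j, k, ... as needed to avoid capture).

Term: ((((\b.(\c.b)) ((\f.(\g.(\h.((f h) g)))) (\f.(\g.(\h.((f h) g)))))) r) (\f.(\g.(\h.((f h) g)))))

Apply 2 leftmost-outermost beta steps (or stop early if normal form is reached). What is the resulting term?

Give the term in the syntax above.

Step 0: ((((\b.(\c.b)) ((\f.(\g.(\h.((f h) g)))) (\f.(\g.(\h.((f h) g)))))) r) (\f.(\g.(\h.((f h) g)))))
Step 1: (((\c.((\f.(\g.(\h.((f h) g)))) (\f.(\g.(\h.((f h) g)))))) r) (\f.(\g.(\h.((f h) g)))))
Step 2: (((\f.(\g.(\h.((f h) g)))) (\f.(\g.(\h.((f h) g))))) (\f.(\g.(\h.((f h) g)))))

Answer: (((\f.(\g.(\h.((f h) g)))) (\f.(\g.(\h.((f h) g))))) (\f.(\g.(\h.((f h) g)))))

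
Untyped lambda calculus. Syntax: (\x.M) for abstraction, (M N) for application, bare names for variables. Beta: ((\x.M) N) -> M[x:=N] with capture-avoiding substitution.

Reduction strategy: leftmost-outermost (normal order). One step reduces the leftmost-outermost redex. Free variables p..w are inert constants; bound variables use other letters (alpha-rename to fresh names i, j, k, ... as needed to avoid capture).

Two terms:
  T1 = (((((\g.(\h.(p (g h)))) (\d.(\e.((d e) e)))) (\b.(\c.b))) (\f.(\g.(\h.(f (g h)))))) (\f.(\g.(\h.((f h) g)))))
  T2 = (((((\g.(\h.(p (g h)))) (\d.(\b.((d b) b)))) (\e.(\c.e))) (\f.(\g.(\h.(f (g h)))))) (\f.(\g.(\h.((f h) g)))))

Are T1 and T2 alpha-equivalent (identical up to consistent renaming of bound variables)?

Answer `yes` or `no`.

Term 1: (((((\g.(\h.(p (g h)))) (\d.(\e.((d e) e)))) (\b.(\c.b))) (\f.(\g.(\h.(f (g h)))))) (\f.(\g.(\h.((f h) g)))))
Term 2: (((((\g.(\h.(p (g h)))) (\d.(\b.((d b) b)))) (\e.(\c.e))) (\f.(\g.(\h.(f (g h)))))) (\f.(\g.(\h.((f h) g)))))
Alpha-equivalence: compare structure up to binder renaming.
Result: True

Answer: yes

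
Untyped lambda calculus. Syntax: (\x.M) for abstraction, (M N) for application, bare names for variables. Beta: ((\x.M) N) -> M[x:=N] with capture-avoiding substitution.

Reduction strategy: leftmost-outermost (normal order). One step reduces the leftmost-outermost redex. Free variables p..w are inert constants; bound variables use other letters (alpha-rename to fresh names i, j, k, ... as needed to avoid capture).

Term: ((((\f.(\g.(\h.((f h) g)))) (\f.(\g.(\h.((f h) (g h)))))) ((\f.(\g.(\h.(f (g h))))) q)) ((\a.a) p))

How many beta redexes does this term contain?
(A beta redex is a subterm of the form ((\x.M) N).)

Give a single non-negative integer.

Answer: 3

Derivation:
Term: ((((\f.(\g.(\h.((f h) g)))) (\f.(\g.(\h.((f h) (g h)))))) ((\f.(\g.(\h.(f (g h))))) q)) ((\a.a) p))
  Redex: ((\f.(\g.(\h.((f h) g)))) (\f.(\g.(\h.((f h) (g h))))))
  Redex: ((\f.(\g.(\h.(f (g h))))) q)
  Redex: ((\a.a) p)
Total redexes: 3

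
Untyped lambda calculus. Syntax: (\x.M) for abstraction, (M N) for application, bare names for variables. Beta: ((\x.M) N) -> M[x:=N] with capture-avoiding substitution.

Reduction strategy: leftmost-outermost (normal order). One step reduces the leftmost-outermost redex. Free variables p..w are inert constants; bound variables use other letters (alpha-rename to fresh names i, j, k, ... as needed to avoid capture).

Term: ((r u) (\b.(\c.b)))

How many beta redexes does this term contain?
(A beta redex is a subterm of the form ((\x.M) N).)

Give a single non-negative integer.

Term: ((r u) (\b.(\c.b)))
  (no redexes)
Total redexes: 0

Answer: 0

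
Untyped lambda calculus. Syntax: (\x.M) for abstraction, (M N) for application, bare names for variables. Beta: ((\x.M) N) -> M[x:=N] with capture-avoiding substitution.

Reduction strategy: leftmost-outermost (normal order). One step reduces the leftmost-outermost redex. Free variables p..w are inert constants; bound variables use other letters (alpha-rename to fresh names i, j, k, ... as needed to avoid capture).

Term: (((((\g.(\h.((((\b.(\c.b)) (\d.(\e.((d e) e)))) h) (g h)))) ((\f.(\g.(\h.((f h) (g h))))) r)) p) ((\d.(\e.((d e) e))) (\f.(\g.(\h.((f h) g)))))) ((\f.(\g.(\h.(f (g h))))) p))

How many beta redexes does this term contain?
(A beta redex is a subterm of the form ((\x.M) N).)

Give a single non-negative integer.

Answer: 5

Derivation:
Term: (((((\g.(\h.((((\b.(\c.b)) (\d.(\e.((d e) e)))) h) (g h)))) ((\f.(\g.(\h.((f h) (g h))))) r)) p) ((\d.(\e.((d e) e))) (\f.(\g.(\h.((f h) g)))))) ((\f.(\g.(\h.(f (g h))))) p))
  Redex: ((\g.(\h.((((\b.(\c.b)) (\d.(\e.((d e) e)))) h) (g h)))) ((\f.(\g.(\h.((f h) (g h))))) r))
  Redex: ((\b.(\c.b)) (\d.(\e.((d e) e))))
  Redex: ((\f.(\g.(\h.((f h) (g h))))) r)
  Redex: ((\d.(\e.((d e) e))) (\f.(\g.(\h.((f h) g)))))
  Redex: ((\f.(\g.(\h.(f (g h))))) p)
Total redexes: 5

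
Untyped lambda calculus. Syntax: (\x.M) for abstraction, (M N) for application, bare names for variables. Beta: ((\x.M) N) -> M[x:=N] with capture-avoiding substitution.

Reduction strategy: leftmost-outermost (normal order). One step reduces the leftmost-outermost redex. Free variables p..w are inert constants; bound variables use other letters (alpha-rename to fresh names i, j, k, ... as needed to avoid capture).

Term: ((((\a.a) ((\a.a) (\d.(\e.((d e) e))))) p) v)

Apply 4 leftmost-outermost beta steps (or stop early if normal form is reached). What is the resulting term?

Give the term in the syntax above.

Step 0: ((((\a.a) ((\a.a) (\d.(\e.((d e) e))))) p) v)
Step 1: ((((\a.a) (\d.(\e.((d e) e)))) p) v)
Step 2: (((\d.(\e.((d e) e))) p) v)
Step 3: ((\e.((p e) e)) v)
Step 4: ((p v) v)

Answer: ((p v) v)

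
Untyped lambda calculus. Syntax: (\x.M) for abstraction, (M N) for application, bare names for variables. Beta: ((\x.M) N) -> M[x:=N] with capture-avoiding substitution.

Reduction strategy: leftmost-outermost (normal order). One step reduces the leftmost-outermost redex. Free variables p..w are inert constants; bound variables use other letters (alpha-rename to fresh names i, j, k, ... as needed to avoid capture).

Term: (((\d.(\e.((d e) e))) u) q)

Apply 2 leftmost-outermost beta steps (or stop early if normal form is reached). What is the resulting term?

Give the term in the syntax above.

Step 0: (((\d.(\e.((d e) e))) u) q)
Step 1: ((\e.((u e) e)) q)
Step 2: ((u q) q)

Answer: ((u q) q)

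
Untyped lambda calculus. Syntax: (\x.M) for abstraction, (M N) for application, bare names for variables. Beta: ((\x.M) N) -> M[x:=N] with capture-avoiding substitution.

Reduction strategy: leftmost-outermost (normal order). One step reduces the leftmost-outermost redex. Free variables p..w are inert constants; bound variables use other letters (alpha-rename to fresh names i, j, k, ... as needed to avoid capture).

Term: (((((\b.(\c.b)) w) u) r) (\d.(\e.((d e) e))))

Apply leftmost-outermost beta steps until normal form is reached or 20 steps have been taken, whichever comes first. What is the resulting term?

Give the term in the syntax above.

Answer: ((w r) (\d.(\e.((d e) e))))

Derivation:
Step 0: (((((\b.(\c.b)) w) u) r) (\d.(\e.((d e) e))))
Step 1: ((((\c.w) u) r) (\d.(\e.((d e) e))))
Step 2: ((w r) (\d.(\e.((d e) e))))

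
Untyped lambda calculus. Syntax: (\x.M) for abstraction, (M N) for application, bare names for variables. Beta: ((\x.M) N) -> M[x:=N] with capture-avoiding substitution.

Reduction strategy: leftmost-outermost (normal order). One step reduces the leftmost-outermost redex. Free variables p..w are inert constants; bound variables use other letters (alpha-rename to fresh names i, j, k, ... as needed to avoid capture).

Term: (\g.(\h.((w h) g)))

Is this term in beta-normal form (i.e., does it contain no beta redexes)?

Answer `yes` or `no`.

Answer: yes

Derivation:
Term: (\g.(\h.((w h) g)))
No beta redexes found.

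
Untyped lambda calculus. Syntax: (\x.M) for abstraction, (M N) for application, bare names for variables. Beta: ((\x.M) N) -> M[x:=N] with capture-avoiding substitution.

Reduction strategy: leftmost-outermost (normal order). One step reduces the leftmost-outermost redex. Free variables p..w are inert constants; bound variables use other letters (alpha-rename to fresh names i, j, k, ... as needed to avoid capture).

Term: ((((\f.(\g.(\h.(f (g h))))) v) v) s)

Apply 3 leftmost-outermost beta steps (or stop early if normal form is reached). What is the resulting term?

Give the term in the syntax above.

Step 0: ((((\f.(\g.(\h.(f (g h))))) v) v) s)
Step 1: (((\g.(\h.(v (g h)))) v) s)
Step 2: ((\h.(v (v h))) s)
Step 3: (v (v s))

Answer: (v (v s))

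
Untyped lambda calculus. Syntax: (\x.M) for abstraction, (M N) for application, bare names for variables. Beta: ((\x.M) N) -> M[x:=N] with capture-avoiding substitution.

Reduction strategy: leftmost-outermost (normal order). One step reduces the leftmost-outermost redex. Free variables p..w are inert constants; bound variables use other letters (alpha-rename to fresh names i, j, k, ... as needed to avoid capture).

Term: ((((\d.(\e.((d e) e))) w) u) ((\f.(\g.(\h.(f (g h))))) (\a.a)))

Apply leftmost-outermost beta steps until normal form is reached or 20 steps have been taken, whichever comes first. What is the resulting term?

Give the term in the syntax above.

Step 0: ((((\d.(\e.((d e) e))) w) u) ((\f.(\g.(\h.(f (g h))))) (\a.a)))
Step 1: (((\e.((w e) e)) u) ((\f.(\g.(\h.(f (g h))))) (\a.a)))
Step 2: (((w u) u) ((\f.(\g.(\h.(f (g h))))) (\a.a)))
Step 3: (((w u) u) (\g.(\h.((\a.a) (g h)))))
Step 4: (((w u) u) (\g.(\h.(g h))))

Answer: (((w u) u) (\g.(\h.(g h))))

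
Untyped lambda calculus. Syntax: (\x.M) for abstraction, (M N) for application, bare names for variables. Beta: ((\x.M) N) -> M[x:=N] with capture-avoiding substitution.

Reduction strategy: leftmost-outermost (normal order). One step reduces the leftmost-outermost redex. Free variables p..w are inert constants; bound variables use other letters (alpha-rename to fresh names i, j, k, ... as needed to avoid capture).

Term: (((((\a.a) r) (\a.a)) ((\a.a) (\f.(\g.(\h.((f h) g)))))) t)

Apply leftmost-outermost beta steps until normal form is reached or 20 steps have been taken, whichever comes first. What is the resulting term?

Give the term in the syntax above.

Answer: (((r (\a.a)) (\f.(\g.(\h.((f h) g))))) t)

Derivation:
Step 0: (((((\a.a) r) (\a.a)) ((\a.a) (\f.(\g.(\h.((f h) g)))))) t)
Step 1: (((r (\a.a)) ((\a.a) (\f.(\g.(\h.((f h) g)))))) t)
Step 2: (((r (\a.a)) (\f.(\g.(\h.((f h) g))))) t)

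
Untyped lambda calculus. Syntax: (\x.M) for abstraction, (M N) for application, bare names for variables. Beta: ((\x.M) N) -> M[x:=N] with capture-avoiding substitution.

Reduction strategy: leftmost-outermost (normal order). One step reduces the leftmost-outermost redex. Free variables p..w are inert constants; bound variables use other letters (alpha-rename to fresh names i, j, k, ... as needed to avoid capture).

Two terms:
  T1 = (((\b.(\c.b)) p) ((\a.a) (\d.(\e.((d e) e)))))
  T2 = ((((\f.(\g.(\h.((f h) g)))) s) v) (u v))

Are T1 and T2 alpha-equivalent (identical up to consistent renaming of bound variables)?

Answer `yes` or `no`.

Term 1: (((\b.(\c.b)) p) ((\a.a) (\d.(\e.((d e) e)))))
Term 2: ((((\f.(\g.(\h.((f h) g)))) s) v) (u v))
Alpha-equivalence: compare structure up to binder renaming.
Result: False

Answer: no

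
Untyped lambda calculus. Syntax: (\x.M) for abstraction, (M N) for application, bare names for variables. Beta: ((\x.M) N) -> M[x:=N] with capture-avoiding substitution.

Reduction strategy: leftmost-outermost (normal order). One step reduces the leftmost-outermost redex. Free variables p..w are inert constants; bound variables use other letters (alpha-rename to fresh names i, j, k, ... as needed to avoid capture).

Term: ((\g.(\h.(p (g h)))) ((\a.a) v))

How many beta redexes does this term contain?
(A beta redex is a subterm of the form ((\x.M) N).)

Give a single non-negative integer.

Term: ((\g.(\h.(p (g h)))) ((\a.a) v))
  Redex: ((\g.(\h.(p (g h)))) ((\a.a) v))
  Redex: ((\a.a) v)
Total redexes: 2

Answer: 2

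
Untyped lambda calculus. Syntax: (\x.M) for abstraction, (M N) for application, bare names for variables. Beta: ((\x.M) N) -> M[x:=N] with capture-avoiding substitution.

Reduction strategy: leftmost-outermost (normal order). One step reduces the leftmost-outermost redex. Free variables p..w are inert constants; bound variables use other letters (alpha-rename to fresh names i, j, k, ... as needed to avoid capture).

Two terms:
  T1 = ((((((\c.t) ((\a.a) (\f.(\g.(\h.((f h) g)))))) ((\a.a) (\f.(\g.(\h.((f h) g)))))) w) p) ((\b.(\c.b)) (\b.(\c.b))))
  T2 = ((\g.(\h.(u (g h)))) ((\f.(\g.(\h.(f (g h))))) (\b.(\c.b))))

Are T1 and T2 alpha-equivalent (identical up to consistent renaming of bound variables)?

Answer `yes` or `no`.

Term 1: ((((((\c.t) ((\a.a) (\f.(\g.(\h.((f h) g)))))) ((\a.a) (\f.(\g.(\h.((f h) g)))))) w) p) ((\b.(\c.b)) (\b.(\c.b))))
Term 2: ((\g.(\h.(u (g h)))) ((\f.(\g.(\h.(f (g h))))) (\b.(\c.b))))
Alpha-equivalence: compare structure up to binder renaming.
Result: False

Answer: no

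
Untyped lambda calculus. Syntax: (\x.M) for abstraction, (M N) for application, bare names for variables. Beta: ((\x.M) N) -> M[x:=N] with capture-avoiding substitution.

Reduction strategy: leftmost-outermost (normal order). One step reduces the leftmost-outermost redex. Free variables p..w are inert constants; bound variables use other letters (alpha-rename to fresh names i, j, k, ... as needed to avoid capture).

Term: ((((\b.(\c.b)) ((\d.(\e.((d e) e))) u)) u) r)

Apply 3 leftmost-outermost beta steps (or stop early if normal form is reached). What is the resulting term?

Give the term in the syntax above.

Step 0: ((((\b.(\c.b)) ((\d.(\e.((d e) e))) u)) u) r)
Step 1: (((\c.((\d.(\e.((d e) e))) u)) u) r)
Step 2: (((\d.(\e.((d e) e))) u) r)
Step 3: ((\e.((u e) e)) r)

Answer: ((\e.((u e) e)) r)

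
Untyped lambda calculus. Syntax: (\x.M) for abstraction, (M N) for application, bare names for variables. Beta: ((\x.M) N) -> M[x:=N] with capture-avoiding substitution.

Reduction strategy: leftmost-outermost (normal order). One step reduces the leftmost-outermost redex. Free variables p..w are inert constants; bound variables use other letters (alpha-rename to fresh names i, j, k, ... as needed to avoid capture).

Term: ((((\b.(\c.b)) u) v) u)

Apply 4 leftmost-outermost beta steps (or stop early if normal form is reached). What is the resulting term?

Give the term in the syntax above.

Step 0: ((((\b.(\c.b)) u) v) u)
Step 1: (((\c.u) v) u)
Step 2: (u u)
Step 3: (normal form reached)

Answer: (u u)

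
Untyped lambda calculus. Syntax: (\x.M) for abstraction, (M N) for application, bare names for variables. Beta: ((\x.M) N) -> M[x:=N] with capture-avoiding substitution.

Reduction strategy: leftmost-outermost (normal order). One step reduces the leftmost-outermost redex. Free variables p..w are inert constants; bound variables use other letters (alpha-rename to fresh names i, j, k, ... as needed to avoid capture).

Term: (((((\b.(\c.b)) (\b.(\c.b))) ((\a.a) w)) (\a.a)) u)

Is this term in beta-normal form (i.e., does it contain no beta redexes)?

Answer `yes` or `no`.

Answer: no

Derivation:
Term: (((((\b.(\c.b)) (\b.(\c.b))) ((\a.a) w)) (\a.a)) u)
Found 2 beta redex(es).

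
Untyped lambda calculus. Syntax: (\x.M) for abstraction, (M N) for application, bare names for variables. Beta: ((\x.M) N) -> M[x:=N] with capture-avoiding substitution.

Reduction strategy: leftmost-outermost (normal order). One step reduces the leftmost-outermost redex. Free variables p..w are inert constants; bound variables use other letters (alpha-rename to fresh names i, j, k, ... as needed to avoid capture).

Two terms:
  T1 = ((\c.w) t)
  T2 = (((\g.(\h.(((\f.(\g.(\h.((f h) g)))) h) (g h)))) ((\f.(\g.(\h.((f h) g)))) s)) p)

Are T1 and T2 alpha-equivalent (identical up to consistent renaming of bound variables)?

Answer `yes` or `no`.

Term 1: ((\c.w) t)
Term 2: (((\g.(\h.(((\f.(\g.(\h.((f h) g)))) h) (g h)))) ((\f.(\g.(\h.((f h) g)))) s)) p)
Alpha-equivalence: compare structure up to binder renaming.
Result: False

Answer: no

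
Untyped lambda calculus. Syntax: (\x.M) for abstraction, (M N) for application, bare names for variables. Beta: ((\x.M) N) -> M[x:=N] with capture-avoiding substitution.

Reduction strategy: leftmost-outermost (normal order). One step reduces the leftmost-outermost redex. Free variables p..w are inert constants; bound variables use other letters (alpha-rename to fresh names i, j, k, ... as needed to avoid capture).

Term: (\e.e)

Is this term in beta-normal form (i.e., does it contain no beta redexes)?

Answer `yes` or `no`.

Term: (\e.e)
No beta redexes found.

Answer: yes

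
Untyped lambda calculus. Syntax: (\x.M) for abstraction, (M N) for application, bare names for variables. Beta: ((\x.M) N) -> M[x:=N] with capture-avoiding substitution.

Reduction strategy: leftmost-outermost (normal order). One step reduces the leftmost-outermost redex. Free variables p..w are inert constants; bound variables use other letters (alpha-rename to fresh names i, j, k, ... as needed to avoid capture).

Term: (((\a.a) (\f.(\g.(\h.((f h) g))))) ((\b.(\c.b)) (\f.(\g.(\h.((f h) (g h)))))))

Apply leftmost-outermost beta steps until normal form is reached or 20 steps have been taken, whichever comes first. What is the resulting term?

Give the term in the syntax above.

Step 0: (((\a.a) (\f.(\g.(\h.((f h) g))))) ((\b.(\c.b)) (\f.(\g.(\h.((f h) (g h)))))))
Step 1: ((\f.(\g.(\h.((f h) g)))) ((\b.(\c.b)) (\f.(\g.(\h.((f h) (g h)))))))
Step 2: (\g.(\h.((((\b.(\c.b)) (\f.(\g.(\h.((f h) (g h)))))) h) g)))
Step 3: (\g.(\h.(((\c.(\f.(\g.(\h.((f h) (g h)))))) h) g)))
Step 4: (\g.(\h.((\f.(\g.(\h.((f h) (g h))))) g)))
Step 5: (\g.(\h.(\i.(\h.((g h) (i h))))))

Answer: (\g.(\h.(\i.(\h.((g h) (i h))))))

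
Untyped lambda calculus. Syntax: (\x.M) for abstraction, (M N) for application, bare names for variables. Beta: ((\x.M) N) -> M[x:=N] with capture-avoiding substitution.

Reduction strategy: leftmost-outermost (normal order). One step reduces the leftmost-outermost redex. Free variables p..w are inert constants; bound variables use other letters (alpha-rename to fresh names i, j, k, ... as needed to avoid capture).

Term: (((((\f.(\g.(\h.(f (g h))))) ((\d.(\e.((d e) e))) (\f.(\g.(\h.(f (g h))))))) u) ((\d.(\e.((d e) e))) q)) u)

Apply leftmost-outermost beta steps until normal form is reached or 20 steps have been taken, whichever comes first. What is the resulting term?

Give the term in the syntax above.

Step 0: (((((\f.(\g.(\h.(f (g h))))) ((\d.(\e.((d e) e))) (\f.(\g.(\h.(f (g h))))))) u) ((\d.(\e.((d e) e))) q)) u)
Step 1: ((((\g.(\h.(((\d.(\e.((d e) e))) (\f.(\g.(\h.(f (g h)))))) (g h)))) u) ((\d.(\e.((d e) e))) q)) u)
Step 2: (((\h.(((\d.(\e.((d e) e))) (\f.(\g.(\h.(f (g h)))))) (u h))) ((\d.(\e.((d e) e))) q)) u)
Step 3: ((((\d.(\e.((d e) e))) (\f.(\g.(\h.(f (g h)))))) (u ((\d.(\e.((d e) e))) q))) u)
Step 4: (((\e.(((\f.(\g.(\h.(f (g h))))) e) e)) (u ((\d.(\e.((d e) e))) q))) u)
Step 5: ((((\f.(\g.(\h.(f (g h))))) (u ((\d.(\e.((d e) e))) q))) (u ((\d.(\e.((d e) e))) q))) u)
Step 6: (((\g.(\h.((u ((\d.(\e.((d e) e))) q)) (g h)))) (u ((\d.(\e.((d e) e))) q))) u)
Step 7: ((\h.((u ((\d.(\e.((d e) e))) q)) ((u ((\d.(\e.((d e) e))) q)) h))) u)
Step 8: ((u ((\d.(\e.((d e) e))) q)) ((u ((\d.(\e.((d e) e))) q)) u))
Step 9: ((u (\e.((q e) e))) ((u ((\d.(\e.((d e) e))) q)) u))
Step 10: ((u (\e.((q e) e))) ((u (\e.((q e) e))) u))

Answer: ((u (\e.((q e) e))) ((u (\e.((q e) e))) u))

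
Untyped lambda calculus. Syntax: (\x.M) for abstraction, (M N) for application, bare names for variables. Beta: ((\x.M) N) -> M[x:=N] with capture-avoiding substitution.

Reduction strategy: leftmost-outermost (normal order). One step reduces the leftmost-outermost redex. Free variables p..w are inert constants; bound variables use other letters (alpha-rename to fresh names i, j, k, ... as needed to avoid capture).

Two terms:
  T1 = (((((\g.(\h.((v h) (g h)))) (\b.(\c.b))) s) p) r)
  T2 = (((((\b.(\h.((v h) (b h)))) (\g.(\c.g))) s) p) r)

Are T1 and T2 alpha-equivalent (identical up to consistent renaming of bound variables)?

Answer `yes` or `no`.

Answer: yes

Derivation:
Term 1: (((((\g.(\h.((v h) (g h)))) (\b.(\c.b))) s) p) r)
Term 2: (((((\b.(\h.((v h) (b h)))) (\g.(\c.g))) s) p) r)
Alpha-equivalence: compare structure up to binder renaming.
Result: True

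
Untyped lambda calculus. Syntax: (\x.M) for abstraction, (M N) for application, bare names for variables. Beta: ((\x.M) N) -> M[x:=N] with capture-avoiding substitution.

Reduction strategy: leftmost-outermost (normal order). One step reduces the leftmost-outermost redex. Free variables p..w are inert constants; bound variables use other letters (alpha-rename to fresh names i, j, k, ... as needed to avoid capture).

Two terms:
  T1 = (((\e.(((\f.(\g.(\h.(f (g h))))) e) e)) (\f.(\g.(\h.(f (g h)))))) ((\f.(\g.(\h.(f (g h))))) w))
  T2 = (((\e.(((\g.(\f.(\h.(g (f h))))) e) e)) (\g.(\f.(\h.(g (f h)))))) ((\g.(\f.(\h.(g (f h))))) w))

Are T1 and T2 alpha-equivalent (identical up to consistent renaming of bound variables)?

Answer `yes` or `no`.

Answer: yes

Derivation:
Term 1: (((\e.(((\f.(\g.(\h.(f (g h))))) e) e)) (\f.(\g.(\h.(f (g h)))))) ((\f.(\g.(\h.(f (g h))))) w))
Term 2: (((\e.(((\g.(\f.(\h.(g (f h))))) e) e)) (\g.(\f.(\h.(g (f h)))))) ((\g.(\f.(\h.(g (f h))))) w))
Alpha-equivalence: compare structure up to binder renaming.
Result: True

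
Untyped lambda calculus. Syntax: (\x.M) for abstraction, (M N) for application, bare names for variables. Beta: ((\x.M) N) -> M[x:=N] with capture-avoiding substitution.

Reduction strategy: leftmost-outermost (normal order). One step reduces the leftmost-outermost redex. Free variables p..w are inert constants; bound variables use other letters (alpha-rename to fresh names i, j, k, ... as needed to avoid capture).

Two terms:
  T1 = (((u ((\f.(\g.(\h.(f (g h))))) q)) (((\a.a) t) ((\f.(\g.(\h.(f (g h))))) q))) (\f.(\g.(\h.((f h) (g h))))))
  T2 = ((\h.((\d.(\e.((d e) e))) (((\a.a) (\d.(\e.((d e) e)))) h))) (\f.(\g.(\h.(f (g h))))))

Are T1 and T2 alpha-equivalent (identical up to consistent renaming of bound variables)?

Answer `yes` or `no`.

Term 1: (((u ((\f.(\g.(\h.(f (g h))))) q)) (((\a.a) t) ((\f.(\g.(\h.(f (g h))))) q))) (\f.(\g.(\h.((f h) (g h))))))
Term 2: ((\h.((\d.(\e.((d e) e))) (((\a.a) (\d.(\e.((d e) e)))) h))) (\f.(\g.(\h.(f (g h))))))
Alpha-equivalence: compare structure up to binder renaming.
Result: False

Answer: no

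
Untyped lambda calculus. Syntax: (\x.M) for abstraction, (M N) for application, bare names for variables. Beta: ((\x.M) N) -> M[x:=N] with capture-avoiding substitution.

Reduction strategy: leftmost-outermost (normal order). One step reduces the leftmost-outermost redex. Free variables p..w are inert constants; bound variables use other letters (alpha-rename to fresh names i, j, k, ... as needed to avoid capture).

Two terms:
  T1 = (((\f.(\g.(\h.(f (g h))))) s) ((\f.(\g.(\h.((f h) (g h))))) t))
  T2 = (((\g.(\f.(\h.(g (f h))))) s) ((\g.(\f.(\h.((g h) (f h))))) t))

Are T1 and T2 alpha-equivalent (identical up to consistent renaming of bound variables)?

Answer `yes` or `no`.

Term 1: (((\f.(\g.(\h.(f (g h))))) s) ((\f.(\g.(\h.((f h) (g h))))) t))
Term 2: (((\g.(\f.(\h.(g (f h))))) s) ((\g.(\f.(\h.((g h) (f h))))) t))
Alpha-equivalence: compare structure up to binder renaming.
Result: True

Answer: yes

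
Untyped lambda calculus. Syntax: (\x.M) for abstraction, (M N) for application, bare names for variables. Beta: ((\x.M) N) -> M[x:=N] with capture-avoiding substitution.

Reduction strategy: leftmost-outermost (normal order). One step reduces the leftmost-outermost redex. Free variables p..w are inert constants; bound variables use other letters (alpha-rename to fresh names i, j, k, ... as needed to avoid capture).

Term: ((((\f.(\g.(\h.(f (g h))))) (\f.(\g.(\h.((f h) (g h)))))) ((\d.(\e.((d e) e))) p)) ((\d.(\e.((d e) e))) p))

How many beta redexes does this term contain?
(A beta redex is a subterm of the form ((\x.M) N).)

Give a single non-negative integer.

Answer: 3

Derivation:
Term: ((((\f.(\g.(\h.(f (g h))))) (\f.(\g.(\h.((f h) (g h)))))) ((\d.(\e.((d e) e))) p)) ((\d.(\e.((d e) e))) p))
  Redex: ((\f.(\g.(\h.(f (g h))))) (\f.(\g.(\h.((f h) (g h))))))
  Redex: ((\d.(\e.((d e) e))) p)
  Redex: ((\d.(\e.((d e) e))) p)
Total redexes: 3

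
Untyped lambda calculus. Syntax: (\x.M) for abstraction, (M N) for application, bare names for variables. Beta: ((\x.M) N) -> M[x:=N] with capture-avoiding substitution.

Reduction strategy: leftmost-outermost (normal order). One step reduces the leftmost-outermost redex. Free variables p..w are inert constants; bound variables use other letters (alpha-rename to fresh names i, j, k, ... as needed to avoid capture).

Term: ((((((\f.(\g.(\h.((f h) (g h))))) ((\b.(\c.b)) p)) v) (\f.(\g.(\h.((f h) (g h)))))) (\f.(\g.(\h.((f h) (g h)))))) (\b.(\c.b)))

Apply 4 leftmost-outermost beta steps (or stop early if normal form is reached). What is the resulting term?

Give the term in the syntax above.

Step 0: ((((((\f.(\g.(\h.((f h) (g h))))) ((\b.(\c.b)) p)) v) (\f.(\g.(\h.((f h) (g h)))))) (\f.(\g.(\h.((f h) (g h)))))) (\b.(\c.b)))
Step 1: (((((\g.(\h.((((\b.(\c.b)) p) h) (g h)))) v) (\f.(\g.(\h.((f h) (g h)))))) (\f.(\g.(\h.((f h) (g h)))))) (\b.(\c.b)))
Step 2: ((((\h.((((\b.(\c.b)) p) h) (v h))) (\f.(\g.(\h.((f h) (g h)))))) (\f.(\g.(\h.((f h) (g h)))))) (\b.(\c.b)))
Step 3: ((((((\b.(\c.b)) p) (\f.(\g.(\h.((f h) (g h)))))) (v (\f.(\g.(\h.((f h) (g h))))))) (\f.(\g.(\h.((f h) (g h)))))) (\b.(\c.b)))
Step 4: (((((\c.p) (\f.(\g.(\h.((f h) (g h)))))) (v (\f.(\g.(\h.((f h) (g h))))))) (\f.(\g.(\h.((f h) (g h)))))) (\b.(\c.b)))

Answer: (((((\c.p) (\f.(\g.(\h.((f h) (g h)))))) (v (\f.(\g.(\h.((f h) (g h))))))) (\f.(\g.(\h.((f h) (g h)))))) (\b.(\c.b)))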